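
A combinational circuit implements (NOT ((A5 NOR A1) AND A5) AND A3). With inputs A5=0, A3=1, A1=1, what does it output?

Substituting: (NOT ((0 NOR 1) AND 0) AND 1)
= 1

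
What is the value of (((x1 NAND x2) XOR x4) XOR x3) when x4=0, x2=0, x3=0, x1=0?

Substituting: (((0 NAND 0) XOR 0) XOR 0)
= 1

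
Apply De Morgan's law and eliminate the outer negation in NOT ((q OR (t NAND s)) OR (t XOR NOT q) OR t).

NOT (q OR (t NAND s)) AND NOT (t XOR NOT q) AND NOT t
De Morgan's: NOT(OR of terms) = AND of negations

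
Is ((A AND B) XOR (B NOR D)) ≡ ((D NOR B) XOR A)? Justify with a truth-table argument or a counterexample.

No. Counterexample: with B=0, D=0, A=1, Expression 1 = 1 but Expression 2 = 0.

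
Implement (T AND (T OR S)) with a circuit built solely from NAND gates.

((T NAND ((T NAND T) NAND (S NAND S))) NAND (T NAND ((T NAND T) NAND (S NAND S))))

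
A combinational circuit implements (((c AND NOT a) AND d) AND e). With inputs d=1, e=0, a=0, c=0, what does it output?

Substituting: (((0 AND NOT 0) AND 1) AND 0)
= 0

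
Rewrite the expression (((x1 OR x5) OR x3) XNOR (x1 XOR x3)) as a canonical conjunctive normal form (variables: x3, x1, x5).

(x3 OR x1 OR NOT x5) AND (NOT x3 OR NOT x1 OR x5) AND (NOT x3 OR NOT x1 OR NOT x5)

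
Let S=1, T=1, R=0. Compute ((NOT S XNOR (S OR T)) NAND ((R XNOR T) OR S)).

Substituting: ((NOT 1 XNOR (1 OR 1)) NAND ((0 XNOR 1) OR 1))
= 1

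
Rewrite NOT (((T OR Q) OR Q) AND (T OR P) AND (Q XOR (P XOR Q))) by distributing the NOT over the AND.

NOT ((T OR Q) OR Q) OR NOT (T OR P) OR NOT (Q XOR (P XOR Q))
De Morgan's: NOT(AND of terms) = OR of negations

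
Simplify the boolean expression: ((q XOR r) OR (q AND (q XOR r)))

By absorption (E OR (E AND v) = E):
= (q XOR r)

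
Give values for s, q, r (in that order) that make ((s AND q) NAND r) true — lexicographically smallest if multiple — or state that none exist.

s=0, q=0, r=0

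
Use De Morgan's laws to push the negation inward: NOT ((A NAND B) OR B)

NOT (A NAND B) AND NOT B
De Morgan's: NOT(OR of terms) = AND of negations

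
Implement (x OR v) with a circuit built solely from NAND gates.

((x NAND x) NAND (v NAND v))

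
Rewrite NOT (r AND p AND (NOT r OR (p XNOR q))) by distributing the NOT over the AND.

NOT r OR NOT p OR NOT (NOT r OR (p XNOR q))
De Morgan's: NOT(AND of terms) = OR of negations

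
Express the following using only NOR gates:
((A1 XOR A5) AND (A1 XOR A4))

((((((A1 NOR A5) NOR (A1 NOR A5)) NOR ((A1 NOR A5) NOR (A1 NOR A5))) NOR ((((A1 NOR A1) NOR (A5 NOR A5)) NOR ((A1 NOR A1) NOR (A5 NOR A5))) NOR (((A1 NOR A1) NOR (A5 NOR A5)) NOR ((A1 NOR A1) NOR (A5 NOR A5))))) NOR ((((A1 NOR A5) NOR (A1 NOR A5)) NOR ((A1 NOR A5) NOR (A1 NOR A5))) NOR ((((A1 NOR A1) NOR (A5 NOR A5)) NOR ((A1 NOR A1) NOR (A5 NOR A5))) NOR (((A1 NOR A1) NOR (A5 NOR A5)) NOR ((A1 NOR A1) NOR (A5 NOR A5)))))) NOR (((((A1 NOR A4) NOR (A1 NOR A4)) NOR ((A1 NOR A4) NOR (A1 NOR A4))) NOR ((((A1 NOR A1) NOR (A4 NOR A4)) NOR ((A1 NOR A1) NOR (A4 NOR A4))) NOR (((A1 NOR A1) NOR (A4 NOR A4)) NOR ((A1 NOR A1) NOR (A4 NOR A4))))) NOR ((((A1 NOR A4) NOR (A1 NOR A4)) NOR ((A1 NOR A4) NOR (A1 NOR A4))) NOR ((((A1 NOR A1) NOR (A4 NOR A4)) NOR ((A1 NOR A1) NOR (A4 NOR A4))) NOR (((A1 NOR A1) NOR (A4 NOR A4)) NOR ((A1 NOR A1) NOR (A4 NOR A4)))))))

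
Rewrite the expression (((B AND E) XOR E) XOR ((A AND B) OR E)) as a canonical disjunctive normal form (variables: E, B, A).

(NOT E AND B AND A) OR (E AND B AND NOT A) OR (E AND B AND A)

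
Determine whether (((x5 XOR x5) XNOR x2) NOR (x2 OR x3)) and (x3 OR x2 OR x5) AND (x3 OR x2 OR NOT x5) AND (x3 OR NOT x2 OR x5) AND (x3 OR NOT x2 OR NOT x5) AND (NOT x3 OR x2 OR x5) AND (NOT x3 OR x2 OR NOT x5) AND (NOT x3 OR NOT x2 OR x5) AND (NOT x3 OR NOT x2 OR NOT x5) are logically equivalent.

Yes, they are equivalent — the two output columns agree on all 8 assignments:
x3 | x2 | x5 | Expression 1 | Expression 2
------------------------------------------
0 | 0 | 0 | 0 | 0
0 | 0 | 1 | 0 | 0
0 | 1 | 0 | 0 | 0
0 | 1 | 1 | 0 | 0
1 | 0 | 0 | 0 | 0
1 | 0 | 1 | 0 | 0
1 | 1 | 0 | 0 | 0
1 | 1 | 1 | 0 | 0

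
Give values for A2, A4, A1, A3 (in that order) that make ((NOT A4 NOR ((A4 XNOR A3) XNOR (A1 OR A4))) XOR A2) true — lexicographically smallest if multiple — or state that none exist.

A2=0, A4=1, A1=0, A3=0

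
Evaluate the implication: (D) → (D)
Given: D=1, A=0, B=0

Antecedent (D) = 1; consequent (D) = 1.
1 → 1 = 1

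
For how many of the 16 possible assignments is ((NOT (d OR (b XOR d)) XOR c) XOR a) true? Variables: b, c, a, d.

Satisfying assignments: (0,0,0,0), (0,0,1,1), (0,1,0,1), (0,1,1,0), (1,0,1,0), (1,0,1,1), (1,1,0,0), (1,1,0,1)
Count: 8 out of 16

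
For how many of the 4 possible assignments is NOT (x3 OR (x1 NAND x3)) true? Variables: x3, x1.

No assignment satisfies the expression.
Count: 0 out of 4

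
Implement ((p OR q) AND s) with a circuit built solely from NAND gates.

((((p NAND p) NAND (q NAND q)) NAND s) NAND (((p NAND p) NAND (q NAND q)) NAND s))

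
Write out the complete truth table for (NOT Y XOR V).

Y | V | Output
--------------
0 | 0 | 1
0 | 1 | 0
1 | 0 | 0
1 | 1 | 1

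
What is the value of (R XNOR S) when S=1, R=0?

Substituting: (0 XNOR 1)
= 0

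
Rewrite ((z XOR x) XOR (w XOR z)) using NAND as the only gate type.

((((z NAND (z NAND x)) NAND (x NAND (z NAND x))) NAND (((z NAND (z NAND x)) NAND (x NAND (z NAND x))) NAND ((w NAND (w NAND z)) NAND (z NAND (w NAND z))))) NAND (((w NAND (w NAND z)) NAND (z NAND (w NAND z))) NAND (((z NAND (z NAND x)) NAND (x NAND (z NAND x))) NAND ((w NAND (w NAND z)) NAND (z NAND (w NAND z))))))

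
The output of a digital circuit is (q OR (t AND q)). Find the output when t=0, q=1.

Substituting: (1 OR (0 AND 1))
= 1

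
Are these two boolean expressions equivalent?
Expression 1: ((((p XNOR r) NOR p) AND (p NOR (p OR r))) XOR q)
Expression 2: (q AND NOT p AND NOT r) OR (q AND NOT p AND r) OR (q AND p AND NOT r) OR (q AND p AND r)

Yes, they are equivalent — the two output columns agree on all 8 assignments:
q | p | r | Expression 1 | Expression 2
---------------------------------------
0 | 0 | 0 | 0 | 0
0 | 0 | 1 | 0 | 0
0 | 1 | 0 | 0 | 0
0 | 1 | 1 | 0 | 0
1 | 0 | 0 | 1 | 1
1 | 0 | 1 | 1 | 1
1 | 1 | 0 | 1 | 1
1 | 1 | 1 | 1 | 1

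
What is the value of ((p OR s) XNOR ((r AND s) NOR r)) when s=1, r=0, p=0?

Substituting: ((0 OR 1) XNOR ((0 AND 1) NOR 0))
= 1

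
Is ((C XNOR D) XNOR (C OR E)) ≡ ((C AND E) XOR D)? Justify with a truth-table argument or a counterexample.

No. Counterexample: with D=0, C=0, E=1, Expression 1 = 1 but Expression 2 = 0.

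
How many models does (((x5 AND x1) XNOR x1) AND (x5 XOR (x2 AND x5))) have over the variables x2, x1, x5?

Satisfying assignments: (0,0,1), (0,1,1)
Count: 2 out of 8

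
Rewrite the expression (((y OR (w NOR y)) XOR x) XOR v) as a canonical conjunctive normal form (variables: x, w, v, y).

(x OR w OR NOT v OR y) AND (x OR w OR NOT v OR NOT y) AND (x OR NOT w OR v OR y) AND (x OR NOT w OR NOT v OR NOT y) AND (NOT x OR w OR v OR y) AND (NOT x OR w OR v OR NOT y) AND (NOT x OR NOT w OR v OR NOT y) AND (NOT x OR NOT w OR NOT v OR y)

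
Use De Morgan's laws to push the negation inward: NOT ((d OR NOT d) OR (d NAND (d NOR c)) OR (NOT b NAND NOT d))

NOT (d OR NOT d) AND NOT (d NAND (d NOR c)) AND NOT (NOT b NAND NOT d)
De Morgan's: NOT(OR of terms) = AND of negations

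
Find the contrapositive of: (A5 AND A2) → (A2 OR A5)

Contrapositive: NOT (A2 OR A5) → NOT (A5 AND A2)
Note: A statement and its contrapositive are logically equivalent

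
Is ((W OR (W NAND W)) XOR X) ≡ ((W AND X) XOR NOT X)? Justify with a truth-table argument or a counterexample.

No. Counterexample: with W=1, X=1, Expression 1 = 0 but Expression 2 = 1.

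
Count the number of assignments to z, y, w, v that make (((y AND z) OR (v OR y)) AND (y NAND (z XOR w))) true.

Satisfying assignments: (0,0,0,1), (0,0,1,1), (0,1,0,0), (0,1,0,1), (1,0,0,1), (1,0,1,1), (1,1,1,0), (1,1,1,1)
Count: 8 out of 16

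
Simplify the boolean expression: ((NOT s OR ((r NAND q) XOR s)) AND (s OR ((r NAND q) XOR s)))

By distribution ((E OR v) AND (E OR NOT v) = E):
= ((r NAND q) XOR s)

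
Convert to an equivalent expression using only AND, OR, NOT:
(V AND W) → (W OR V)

NOT (V AND W) OR (W OR V)
(Implication elimination: A → B = NOT A OR B)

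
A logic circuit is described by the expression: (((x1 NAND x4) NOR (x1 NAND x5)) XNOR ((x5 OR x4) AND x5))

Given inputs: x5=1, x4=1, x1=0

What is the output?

Substituting: (((0 NAND 1) NOR (0 NAND 1)) XNOR ((1 OR 1) AND 1))
= 0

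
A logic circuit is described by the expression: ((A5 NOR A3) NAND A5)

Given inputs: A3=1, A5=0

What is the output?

Substituting: ((0 NOR 1) NAND 0)
= 1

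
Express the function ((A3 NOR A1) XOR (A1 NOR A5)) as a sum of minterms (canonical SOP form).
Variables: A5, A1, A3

Σm(1, 4) = (NOT A5 AND NOT A1 AND A3) OR (A5 AND NOT A1 AND NOT A3)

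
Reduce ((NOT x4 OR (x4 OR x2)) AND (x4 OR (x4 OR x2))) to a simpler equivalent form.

By distribution ((E OR v) AND (E OR NOT v) = E):
= (x4 OR x2)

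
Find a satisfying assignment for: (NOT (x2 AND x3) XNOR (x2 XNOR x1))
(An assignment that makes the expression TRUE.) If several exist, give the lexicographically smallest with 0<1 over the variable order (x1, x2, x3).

x1=0, x2=0, x3=0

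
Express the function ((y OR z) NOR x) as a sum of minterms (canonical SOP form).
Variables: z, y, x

Σm(0) = (NOT z AND NOT y AND NOT x)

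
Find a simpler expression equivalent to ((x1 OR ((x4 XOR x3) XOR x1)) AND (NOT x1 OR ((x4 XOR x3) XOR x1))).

By distribution ((E OR v) AND (E OR NOT v) = E):
= ((x4 XOR x3) XOR x1)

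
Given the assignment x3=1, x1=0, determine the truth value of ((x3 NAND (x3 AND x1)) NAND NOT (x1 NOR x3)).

Substituting: ((1 NAND (1 AND 0)) NAND NOT (0 NOR 1))
= 0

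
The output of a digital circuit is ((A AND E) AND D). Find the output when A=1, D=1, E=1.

Substituting: ((1 AND 1) AND 1)
= 1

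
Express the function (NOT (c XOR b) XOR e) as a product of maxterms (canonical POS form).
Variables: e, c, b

ΠM(1, 2, 4, 7) = (e OR c OR NOT b) AND (e OR NOT c OR b) AND (NOT e OR c OR b) AND (NOT e OR NOT c OR NOT b)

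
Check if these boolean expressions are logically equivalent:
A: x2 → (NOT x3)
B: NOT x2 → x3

No, Inverse is not equivalent to original (counterexample: x3=0, x2=0)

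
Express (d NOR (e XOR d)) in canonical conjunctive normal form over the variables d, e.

(d OR NOT e) AND (NOT d OR e) AND (NOT d OR NOT e)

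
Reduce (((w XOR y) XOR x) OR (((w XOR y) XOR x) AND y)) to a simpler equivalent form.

By absorption (E OR (E AND v) = E):
= ((w XOR y) XOR x)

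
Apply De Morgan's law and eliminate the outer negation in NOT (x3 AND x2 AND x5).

NOT x3 OR NOT x2 OR NOT x5
De Morgan's: NOT(AND of terms) = OR of negations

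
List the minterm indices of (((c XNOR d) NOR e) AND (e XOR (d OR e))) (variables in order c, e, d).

Σm(1) = (NOT c AND NOT e AND d)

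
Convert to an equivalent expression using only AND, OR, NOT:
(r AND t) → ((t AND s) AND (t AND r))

NOT (r AND t) OR ((t AND s) AND (t AND r))
(Implication elimination: A → B = NOT A OR B)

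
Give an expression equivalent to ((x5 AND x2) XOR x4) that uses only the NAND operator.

((((x5 NAND x2) NAND (x5 NAND x2)) NAND (((x5 NAND x2) NAND (x5 NAND x2)) NAND x4)) NAND (x4 NAND (((x5 NAND x2) NAND (x5 NAND x2)) NAND x4)))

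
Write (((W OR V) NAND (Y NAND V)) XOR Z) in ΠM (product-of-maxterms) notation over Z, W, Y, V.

ΠM(1, 4, 5, 6, 8, 10, 11, 15) = (Z OR W OR Y OR NOT V) AND (Z OR NOT W OR Y OR V) AND (Z OR NOT W OR Y OR NOT V) AND (Z OR NOT W OR NOT Y OR V) AND (NOT Z OR W OR Y OR V) AND (NOT Z OR W OR NOT Y OR V) AND (NOT Z OR W OR NOT Y OR NOT V) AND (NOT Z OR NOT W OR NOT Y OR NOT V)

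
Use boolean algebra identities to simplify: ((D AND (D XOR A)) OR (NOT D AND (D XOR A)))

By distribution ((E AND v) OR (E AND NOT v) = E):
= (D XOR A)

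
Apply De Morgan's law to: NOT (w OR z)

NOT w AND NOT z
De Morgan's: NOT(OR of terms) = AND of negations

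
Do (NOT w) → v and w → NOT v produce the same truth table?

No, Inverse is not equivalent to original (counterexample: w=0, v=0)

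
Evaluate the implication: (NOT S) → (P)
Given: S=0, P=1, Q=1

Antecedent (NOT S) = 1; consequent (P) = 1.
1 → 1 = 1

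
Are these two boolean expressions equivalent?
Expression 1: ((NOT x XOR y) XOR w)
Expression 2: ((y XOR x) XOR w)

No. Counterexample: with x=0, y=0, w=0, Expression 1 = 1 but Expression 2 = 0.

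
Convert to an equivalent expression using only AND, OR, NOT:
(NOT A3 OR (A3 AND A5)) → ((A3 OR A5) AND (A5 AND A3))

NOT (NOT A3 OR (A3 AND A5)) OR ((A3 OR A5) AND (A5 AND A3))
(Implication elimination: A → B = NOT A OR B)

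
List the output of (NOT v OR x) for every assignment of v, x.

v | x | Output
--------------
0 | 0 | 1
0 | 1 | 1
1 | 0 | 0
1 | 1 | 1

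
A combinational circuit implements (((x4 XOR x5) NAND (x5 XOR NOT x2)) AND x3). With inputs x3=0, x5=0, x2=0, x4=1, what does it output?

Substituting: (((1 XOR 0) NAND (0 XOR NOT 0)) AND 0)
= 0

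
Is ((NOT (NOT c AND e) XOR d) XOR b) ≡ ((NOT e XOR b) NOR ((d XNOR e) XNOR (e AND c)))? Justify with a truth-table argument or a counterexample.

No. Counterexample: with e=0, d=0, c=0, b=0, Expression 1 = 1 but Expression 2 = 0.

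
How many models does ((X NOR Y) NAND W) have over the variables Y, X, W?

Satisfying assignments: (0,0,0), (0,1,0), (0,1,1), (1,0,0), (1,0,1), (1,1,0), (1,1,1)
Count: 7 out of 8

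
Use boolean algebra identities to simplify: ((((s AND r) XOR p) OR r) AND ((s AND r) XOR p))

By absorption (E AND (E OR v) = E):
= ((s AND r) XOR p)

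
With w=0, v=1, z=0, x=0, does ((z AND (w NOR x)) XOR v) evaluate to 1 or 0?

Substituting: ((0 AND (0 NOR 0)) XOR 1)
= 1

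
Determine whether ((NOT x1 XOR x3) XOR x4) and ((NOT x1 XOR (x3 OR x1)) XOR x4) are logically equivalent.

No. Counterexample: with x1=1, x3=0, x4=0, Expression 1 = 0 but Expression 2 = 1.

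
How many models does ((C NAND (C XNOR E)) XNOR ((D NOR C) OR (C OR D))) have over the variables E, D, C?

Satisfying assignments: (0,0,0), (0,0,1), (0,1,0), (0,1,1), (1,0,0), (1,1,0)
Count: 6 out of 8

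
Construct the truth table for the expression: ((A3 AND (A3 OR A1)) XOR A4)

A4 | A3 | A1 | Output
---------------------
0 | 0 | 0 | 0
0 | 0 | 1 | 0
0 | 1 | 0 | 1
0 | 1 | 1 | 1
1 | 0 | 0 | 1
1 | 0 | 1 | 1
1 | 1 | 0 | 0
1 | 1 | 1 | 0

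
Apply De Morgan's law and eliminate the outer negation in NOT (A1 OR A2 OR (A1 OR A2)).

NOT A1 AND NOT A2 AND NOT (A1 OR A2)
De Morgan's: NOT(OR of terms) = AND of negations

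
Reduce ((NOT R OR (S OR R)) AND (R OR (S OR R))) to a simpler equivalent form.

By distribution ((E OR v) AND (E OR NOT v) = E):
= (S OR R)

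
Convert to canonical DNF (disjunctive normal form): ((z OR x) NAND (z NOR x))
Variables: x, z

(NOT x AND NOT z) OR (NOT x AND z) OR (x AND NOT z) OR (x AND z)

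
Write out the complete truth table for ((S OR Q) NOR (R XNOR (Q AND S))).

S | R | Q | Output
------------------
0 | 0 | 0 | 0
0 | 0 | 1 | 0
0 | 1 | 0 | 1
0 | 1 | 1 | 0
1 | 0 | 0 | 0
1 | 0 | 1 | 0
1 | 1 | 0 | 0
1 | 1 | 1 | 0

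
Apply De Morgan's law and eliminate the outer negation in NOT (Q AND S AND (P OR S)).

NOT Q OR NOT S OR NOT (P OR S)
De Morgan's: NOT(AND of terms) = OR of negations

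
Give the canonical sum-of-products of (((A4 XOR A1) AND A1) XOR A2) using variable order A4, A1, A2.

Σm(1, 2, 5, 7) = (NOT A4 AND NOT A1 AND A2) OR (NOT A4 AND A1 AND NOT A2) OR (A4 AND NOT A1 AND A2) OR (A4 AND A1 AND A2)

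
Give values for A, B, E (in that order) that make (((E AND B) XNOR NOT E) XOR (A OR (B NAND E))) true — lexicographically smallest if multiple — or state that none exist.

A=0, B=0, E=0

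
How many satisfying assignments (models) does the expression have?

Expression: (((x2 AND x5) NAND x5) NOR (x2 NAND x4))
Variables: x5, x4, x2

Satisfying assignments: (1,1,1)
Count: 1 out of 8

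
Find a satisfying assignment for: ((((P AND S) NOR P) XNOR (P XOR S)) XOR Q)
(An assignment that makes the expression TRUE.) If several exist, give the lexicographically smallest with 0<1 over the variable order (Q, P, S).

Q=0, P=0, S=1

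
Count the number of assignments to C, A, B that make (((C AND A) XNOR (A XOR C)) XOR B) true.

Satisfying assignments: (0,0,0), (0,1,1), (1,0,1), (1,1,1)
Count: 4 out of 8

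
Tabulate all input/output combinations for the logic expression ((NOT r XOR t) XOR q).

t | q | r | Output
------------------
0 | 0 | 0 | 1
0 | 0 | 1 | 0
0 | 1 | 0 | 0
0 | 1 | 1 | 1
1 | 0 | 0 | 0
1 | 0 | 1 | 1
1 | 1 | 0 | 1
1 | 1 | 1 | 0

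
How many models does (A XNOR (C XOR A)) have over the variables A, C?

Satisfying assignments: (0,0), (1,0)
Count: 2 out of 4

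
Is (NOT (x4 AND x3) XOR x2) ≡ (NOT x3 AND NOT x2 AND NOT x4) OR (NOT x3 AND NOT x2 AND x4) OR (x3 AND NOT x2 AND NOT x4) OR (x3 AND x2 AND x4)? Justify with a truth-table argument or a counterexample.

Yes, they are equivalent — the two output columns agree on all 8 assignments:
x3 | x2 | x4 | Expression 1 | Expression 2
------------------------------------------
0 | 0 | 0 | 1 | 1
0 | 0 | 1 | 1 | 1
0 | 1 | 0 | 0 | 0
0 | 1 | 1 | 0 | 0
1 | 0 | 0 | 1 | 1
1 | 0 | 1 | 0 | 0
1 | 1 | 0 | 0 | 0
1 | 1 | 1 | 1 | 1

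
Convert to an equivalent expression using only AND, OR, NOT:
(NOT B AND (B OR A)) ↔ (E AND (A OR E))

((NOT B AND (B OR A)) AND (E AND (A OR E))) OR (NOT (NOT B AND (B OR A)) AND NOT (E AND (A OR E)))
(Biconditional = both true or both false)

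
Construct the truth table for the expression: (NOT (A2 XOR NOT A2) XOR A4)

A4 | A2 | Output
----------------
0 | 0 | 0
0 | 1 | 0
1 | 0 | 1
1 | 1 | 1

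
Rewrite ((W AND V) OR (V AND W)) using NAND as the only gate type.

((((W NAND V) NAND (W NAND V)) NAND ((W NAND V) NAND (W NAND V))) NAND (((V NAND W) NAND (V NAND W)) NAND ((V NAND W) NAND (V NAND W))))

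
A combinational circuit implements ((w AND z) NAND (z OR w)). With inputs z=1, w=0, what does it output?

Substituting: ((0 AND 1) NAND (1 OR 0))
= 1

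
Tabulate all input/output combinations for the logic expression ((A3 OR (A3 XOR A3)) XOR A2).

A2 | A3 | Output
----------------
0 | 0 | 0
0 | 1 | 1
1 | 0 | 1
1 | 1 | 0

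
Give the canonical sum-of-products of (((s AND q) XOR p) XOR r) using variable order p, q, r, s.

Σm(2, 3, 5, 6, 8, 9, 12, 15) = (NOT p AND NOT q AND r AND NOT s) OR (NOT p AND NOT q AND r AND s) OR (NOT p AND q AND NOT r AND s) OR (NOT p AND q AND r AND NOT s) OR (p AND NOT q AND NOT r AND NOT s) OR (p AND NOT q AND NOT r AND s) OR (p AND q AND NOT r AND NOT s) OR (p AND q AND r AND s)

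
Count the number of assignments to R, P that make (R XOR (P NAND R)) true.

Satisfying assignments: (0,0), (0,1), (1,1)
Count: 3 out of 4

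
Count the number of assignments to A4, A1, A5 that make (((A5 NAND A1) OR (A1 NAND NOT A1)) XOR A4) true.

Satisfying assignments: (0,0,0), (0,0,1), (0,1,0), (0,1,1)
Count: 4 out of 8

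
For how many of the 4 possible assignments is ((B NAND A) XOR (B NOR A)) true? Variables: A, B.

Satisfying assignments: (0,1), (1,0)
Count: 2 out of 4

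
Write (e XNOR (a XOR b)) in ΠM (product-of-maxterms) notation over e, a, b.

ΠM(1, 2, 4, 7) = (e OR a OR NOT b) AND (e OR NOT a OR b) AND (NOT e OR a OR b) AND (NOT e OR NOT a OR NOT b)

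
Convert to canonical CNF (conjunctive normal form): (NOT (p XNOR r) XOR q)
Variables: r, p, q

(r OR p OR q) AND (r OR NOT p OR NOT q) AND (NOT r OR p OR NOT q) AND (NOT r OR NOT p OR q)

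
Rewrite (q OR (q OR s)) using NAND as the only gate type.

((q NAND q) NAND (((q NAND q) NAND (s NAND s)) NAND ((q NAND q) NAND (s NAND s))))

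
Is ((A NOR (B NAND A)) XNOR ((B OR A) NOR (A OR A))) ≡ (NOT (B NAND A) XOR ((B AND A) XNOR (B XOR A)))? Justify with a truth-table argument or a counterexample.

No. Counterexample: with A=0, B=0, Expression 1 = 0 but Expression 2 = 1.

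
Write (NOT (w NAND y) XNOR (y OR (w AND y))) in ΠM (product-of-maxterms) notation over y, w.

ΠM(2) = (NOT y OR w)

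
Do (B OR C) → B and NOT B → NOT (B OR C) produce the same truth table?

Yes, Contrapositive is always equivalent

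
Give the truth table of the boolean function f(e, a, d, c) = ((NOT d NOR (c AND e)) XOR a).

e | a | d | c | Output
----------------------
0 | 0 | 0 | 0 | 0
0 | 0 | 0 | 1 | 0
0 | 0 | 1 | 0 | 1
0 | 0 | 1 | 1 | 1
0 | 1 | 0 | 0 | 1
0 | 1 | 0 | 1 | 1
0 | 1 | 1 | 0 | 0
0 | 1 | 1 | 1 | 0
1 | 0 | 0 | 0 | 0
1 | 0 | 0 | 1 | 0
1 | 0 | 1 | 0 | 1
1 | 0 | 1 | 1 | 0
1 | 1 | 0 | 0 | 1
1 | 1 | 0 | 1 | 1
1 | 1 | 1 | 0 | 0
1 | 1 | 1 | 1 | 1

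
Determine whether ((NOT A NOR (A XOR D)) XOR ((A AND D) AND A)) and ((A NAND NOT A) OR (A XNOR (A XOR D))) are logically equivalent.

No. Counterexample: with D=0, A=0, Expression 1 = 0 but Expression 2 = 1.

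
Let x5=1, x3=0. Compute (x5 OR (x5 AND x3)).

Substituting: (1 OR (1 AND 0))
= 1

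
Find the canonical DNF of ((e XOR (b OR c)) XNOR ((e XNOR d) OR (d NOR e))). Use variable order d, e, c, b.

(NOT d AND NOT e AND NOT c AND b) OR (NOT d AND NOT e AND c AND NOT b) OR (NOT d AND NOT e AND c AND b) OR (NOT d AND e AND NOT c AND b) OR (NOT d AND e AND c AND NOT b) OR (NOT d AND e AND c AND b) OR (d AND NOT e AND NOT c AND NOT b) OR (d AND e AND NOT c AND NOT b)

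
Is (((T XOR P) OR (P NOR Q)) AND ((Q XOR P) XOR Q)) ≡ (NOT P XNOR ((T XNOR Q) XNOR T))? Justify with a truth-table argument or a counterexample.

No. Counterexample: with P=0, Q=1, T=0, Expression 1 = 0 but Expression 2 = 1.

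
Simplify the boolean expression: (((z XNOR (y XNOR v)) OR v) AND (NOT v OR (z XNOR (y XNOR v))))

By distribution ((E OR v) AND (E OR NOT v) = E):
= (z XNOR (y XNOR v))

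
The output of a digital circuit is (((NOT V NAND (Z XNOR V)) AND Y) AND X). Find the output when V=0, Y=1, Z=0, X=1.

Substituting: (((NOT 0 NAND (0 XNOR 0)) AND 1) AND 1)
= 0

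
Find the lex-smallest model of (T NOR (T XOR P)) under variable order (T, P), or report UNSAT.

T=0, P=0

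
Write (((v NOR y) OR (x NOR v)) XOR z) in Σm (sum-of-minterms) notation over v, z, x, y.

Σm(0, 1, 2, 7, 12, 13, 14, 15) = (NOT v AND NOT z AND NOT x AND NOT y) OR (NOT v AND NOT z AND NOT x AND y) OR (NOT v AND NOT z AND x AND NOT y) OR (NOT v AND z AND x AND y) OR (v AND z AND NOT x AND NOT y) OR (v AND z AND NOT x AND y) OR (v AND z AND x AND NOT y) OR (v AND z AND x AND y)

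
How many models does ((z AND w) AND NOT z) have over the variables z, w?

No assignment satisfies the expression.
Count: 0 out of 4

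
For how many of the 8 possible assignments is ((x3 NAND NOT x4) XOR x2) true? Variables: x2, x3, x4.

Satisfying assignments: (0,0,0), (0,0,1), (0,1,1), (1,1,0)
Count: 4 out of 8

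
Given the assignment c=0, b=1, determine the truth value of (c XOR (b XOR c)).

Substituting: (0 XOR (1 XOR 0))
= 1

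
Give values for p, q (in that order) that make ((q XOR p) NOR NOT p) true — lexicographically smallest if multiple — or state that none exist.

p=1, q=1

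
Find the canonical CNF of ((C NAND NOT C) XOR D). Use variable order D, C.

(NOT D OR C) AND (NOT D OR NOT C)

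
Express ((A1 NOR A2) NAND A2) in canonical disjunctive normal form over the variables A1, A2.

(NOT A1 AND NOT A2) OR (NOT A1 AND A2) OR (A1 AND NOT A2) OR (A1 AND A2)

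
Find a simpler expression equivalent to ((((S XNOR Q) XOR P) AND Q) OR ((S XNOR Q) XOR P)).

By absorption (E OR (E AND v) = E):
= ((S XNOR Q) XOR P)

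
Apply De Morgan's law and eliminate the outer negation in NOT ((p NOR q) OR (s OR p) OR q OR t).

NOT (p NOR q) AND NOT (s OR p) AND NOT q AND NOT t
De Morgan's: NOT(OR of terms) = AND of negations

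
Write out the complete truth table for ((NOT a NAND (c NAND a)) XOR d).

d | a | c | Output
------------------
0 | 0 | 0 | 0
0 | 0 | 1 | 0
0 | 1 | 0 | 1
0 | 1 | 1 | 1
1 | 0 | 0 | 1
1 | 0 | 1 | 1
1 | 1 | 0 | 0
1 | 1 | 1 | 0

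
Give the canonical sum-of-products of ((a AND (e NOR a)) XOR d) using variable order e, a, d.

Σm(1, 3, 5, 7) = (NOT e AND NOT a AND d) OR (NOT e AND a AND d) OR (e AND NOT a AND d) OR (e AND a AND d)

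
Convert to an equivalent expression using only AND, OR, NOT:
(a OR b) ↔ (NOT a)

((a OR b) AND (NOT a)) OR (NOT (a OR b) AND a)
(Biconditional = both true or both false)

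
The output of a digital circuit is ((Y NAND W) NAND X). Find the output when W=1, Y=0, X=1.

Substituting: ((0 NAND 1) NAND 1)
= 0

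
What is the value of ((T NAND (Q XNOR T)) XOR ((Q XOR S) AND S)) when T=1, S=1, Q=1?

Substituting: ((1 NAND (1 XNOR 1)) XOR ((1 XOR 1) AND 1))
= 0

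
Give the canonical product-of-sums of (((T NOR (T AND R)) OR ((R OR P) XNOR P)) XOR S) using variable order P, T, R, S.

ΠM(1, 3, 5, 6, 9, 11, 13, 15) = (P OR T OR R OR NOT S) AND (P OR T OR NOT R OR NOT S) AND (P OR NOT T OR R OR NOT S) AND (P OR NOT T OR NOT R OR S) AND (NOT P OR T OR R OR NOT S) AND (NOT P OR T OR NOT R OR NOT S) AND (NOT P OR NOT T OR R OR NOT S) AND (NOT P OR NOT T OR NOT R OR NOT S)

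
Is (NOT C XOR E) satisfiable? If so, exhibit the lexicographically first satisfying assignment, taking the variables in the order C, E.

C=0, E=0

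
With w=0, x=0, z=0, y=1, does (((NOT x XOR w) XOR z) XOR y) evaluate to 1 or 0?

Substituting: (((NOT 0 XOR 0) XOR 0) XOR 1)
= 0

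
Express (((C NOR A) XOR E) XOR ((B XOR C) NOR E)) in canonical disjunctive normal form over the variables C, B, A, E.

(NOT C AND NOT B AND A AND NOT E) OR (NOT C AND NOT B AND A AND E) OR (NOT C AND B AND NOT A AND NOT E) OR (NOT C AND B AND A AND E) OR (C AND NOT B AND NOT A AND E) OR (C AND NOT B AND A AND E) OR (C AND B AND NOT A AND NOT E) OR (C AND B AND NOT A AND E) OR (C AND B AND A AND NOT E) OR (C AND B AND A AND E)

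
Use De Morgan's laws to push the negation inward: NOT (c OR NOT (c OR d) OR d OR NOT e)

NOT c AND (c OR d) AND NOT d AND e
De Morgan's: NOT(OR of terms) = AND of negations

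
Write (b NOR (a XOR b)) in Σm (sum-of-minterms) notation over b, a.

Σm(0) = (NOT b AND NOT a)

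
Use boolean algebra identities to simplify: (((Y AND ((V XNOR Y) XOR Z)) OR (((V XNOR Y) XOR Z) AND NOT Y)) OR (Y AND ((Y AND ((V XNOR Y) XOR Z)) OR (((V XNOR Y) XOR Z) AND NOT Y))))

By absorption (E OR (E AND v) = E) then distribution ((E AND v) OR (E AND NOT v) = E):
= ((V XNOR Y) XOR Z)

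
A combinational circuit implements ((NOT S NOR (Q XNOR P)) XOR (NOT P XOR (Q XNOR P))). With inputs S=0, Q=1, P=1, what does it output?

Substituting: ((NOT 0 NOR (1 XNOR 1)) XOR (NOT 1 XOR (1 XNOR 1)))
= 1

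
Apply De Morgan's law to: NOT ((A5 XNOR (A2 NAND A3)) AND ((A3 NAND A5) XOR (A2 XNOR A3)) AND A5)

NOT (A5 XNOR (A2 NAND A3)) OR NOT ((A3 NAND A5) XOR (A2 XNOR A3)) OR NOT A5
De Morgan's: NOT(AND of terms) = OR of negations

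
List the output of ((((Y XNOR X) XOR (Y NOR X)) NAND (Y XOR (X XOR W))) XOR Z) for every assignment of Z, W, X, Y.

Z | W | X | Y | Output
----------------------
0 | 0 | 0 | 0 | 1
0 | 0 | 0 | 1 | 1
0 | 0 | 1 | 0 | 1
0 | 0 | 1 | 1 | 1
0 | 1 | 0 | 0 | 1
0 | 1 | 0 | 1 | 1
0 | 1 | 1 | 0 | 1
0 | 1 | 1 | 1 | 0
1 | 0 | 0 | 0 | 0
1 | 0 | 0 | 1 | 0
1 | 0 | 1 | 0 | 0
1 | 0 | 1 | 1 | 0
1 | 1 | 0 | 0 | 0
1 | 1 | 0 | 1 | 0
1 | 1 | 1 | 0 | 0
1 | 1 | 1 | 1 | 1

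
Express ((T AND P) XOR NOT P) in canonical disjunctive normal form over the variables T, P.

(NOT T AND NOT P) OR (T AND NOT P) OR (T AND P)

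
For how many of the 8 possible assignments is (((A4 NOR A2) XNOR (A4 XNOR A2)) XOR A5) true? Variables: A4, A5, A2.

Satisfying assignments: (0,0,0), (0,0,1), (1,0,0), (1,1,1)
Count: 4 out of 8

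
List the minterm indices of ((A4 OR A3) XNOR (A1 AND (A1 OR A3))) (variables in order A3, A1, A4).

Σm(0, 3, 6, 7) = (NOT A3 AND NOT A1 AND NOT A4) OR (NOT A3 AND A1 AND A4) OR (A3 AND A1 AND NOT A4) OR (A3 AND A1 AND A4)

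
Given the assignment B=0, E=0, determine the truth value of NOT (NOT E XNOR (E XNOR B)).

Substituting: NOT (NOT 0 XNOR (0 XNOR 0))
= 0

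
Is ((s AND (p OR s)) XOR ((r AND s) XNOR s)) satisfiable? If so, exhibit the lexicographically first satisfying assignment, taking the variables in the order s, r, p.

s=0, r=0, p=0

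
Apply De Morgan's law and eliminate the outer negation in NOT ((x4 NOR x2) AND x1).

NOT (x4 NOR x2) OR NOT x1
De Morgan's: NOT(AND of terms) = OR of negations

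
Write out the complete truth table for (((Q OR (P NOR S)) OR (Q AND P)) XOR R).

R | P | S | Q | Output
----------------------
0 | 0 | 0 | 0 | 1
0 | 0 | 0 | 1 | 1
0 | 0 | 1 | 0 | 0
0 | 0 | 1 | 1 | 1
0 | 1 | 0 | 0 | 0
0 | 1 | 0 | 1 | 1
0 | 1 | 1 | 0 | 0
0 | 1 | 1 | 1 | 1
1 | 0 | 0 | 0 | 0
1 | 0 | 0 | 1 | 0
1 | 0 | 1 | 0 | 1
1 | 0 | 1 | 1 | 0
1 | 1 | 0 | 0 | 1
1 | 1 | 0 | 1 | 0
1 | 1 | 1 | 0 | 1
1 | 1 | 1 | 1 | 0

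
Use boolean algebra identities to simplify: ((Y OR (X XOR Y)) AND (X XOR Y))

By absorption (E AND (E OR v) = E):
= (X XOR Y)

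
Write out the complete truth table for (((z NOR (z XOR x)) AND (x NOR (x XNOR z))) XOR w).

x | w | z | Output
------------------
0 | 0 | 0 | 0
0 | 0 | 1 | 0
0 | 1 | 0 | 1
0 | 1 | 1 | 1
1 | 0 | 0 | 0
1 | 0 | 1 | 0
1 | 1 | 0 | 1
1 | 1 | 1 | 1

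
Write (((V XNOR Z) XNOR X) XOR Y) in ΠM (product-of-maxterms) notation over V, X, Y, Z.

ΠM(0, 3, 5, 6, 9, 10, 12, 15) = (V OR X OR Y OR Z) AND (V OR X OR NOT Y OR NOT Z) AND (V OR NOT X OR Y OR NOT Z) AND (V OR NOT X OR NOT Y OR Z) AND (NOT V OR X OR Y OR NOT Z) AND (NOT V OR X OR NOT Y OR Z) AND (NOT V OR NOT X OR Y OR Z) AND (NOT V OR NOT X OR NOT Y OR NOT Z)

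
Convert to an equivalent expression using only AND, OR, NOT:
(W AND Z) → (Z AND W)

NOT (W AND Z) OR (Z AND W)
(Implication elimination: A → B = NOT A OR B)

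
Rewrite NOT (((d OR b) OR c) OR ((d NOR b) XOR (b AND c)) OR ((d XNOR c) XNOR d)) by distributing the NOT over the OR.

NOT ((d OR b) OR c) AND NOT ((d NOR b) XOR (b AND c)) AND NOT ((d XNOR c) XNOR d)
De Morgan's: NOT(OR of terms) = AND of negations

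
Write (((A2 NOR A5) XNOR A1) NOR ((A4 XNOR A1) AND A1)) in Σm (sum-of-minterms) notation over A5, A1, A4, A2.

Σm(0, 2, 5, 12, 13) = (NOT A5 AND NOT A1 AND NOT A4 AND NOT A2) OR (NOT A5 AND NOT A1 AND A4 AND NOT A2) OR (NOT A5 AND A1 AND NOT A4 AND A2) OR (A5 AND A1 AND NOT A4 AND NOT A2) OR (A5 AND A1 AND NOT A4 AND A2)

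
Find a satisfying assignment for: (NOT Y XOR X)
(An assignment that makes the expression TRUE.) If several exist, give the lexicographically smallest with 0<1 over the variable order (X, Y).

X=0, Y=0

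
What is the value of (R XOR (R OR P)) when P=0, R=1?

Substituting: (1 XOR (1 OR 0))
= 0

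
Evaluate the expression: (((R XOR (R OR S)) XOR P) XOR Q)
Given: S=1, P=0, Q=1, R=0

Substituting: (((0 XOR (0 OR 1)) XOR 0) XOR 1)
= 0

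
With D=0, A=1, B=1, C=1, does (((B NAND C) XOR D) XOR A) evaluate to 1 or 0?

Substituting: (((1 NAND 1) XOR 0) XOR 1)
= 1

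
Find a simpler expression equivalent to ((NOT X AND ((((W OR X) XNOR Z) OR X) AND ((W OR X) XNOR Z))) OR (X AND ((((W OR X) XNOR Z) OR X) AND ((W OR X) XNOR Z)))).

By distribution ((E AND v) OR (E AND NOT v) = E) then absorption (E AND (E OR v) = E):
= ((W OR X) XNOR Z)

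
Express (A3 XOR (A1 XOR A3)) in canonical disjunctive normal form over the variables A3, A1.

(NOT A3 AND A1) OR (A3 AND A1)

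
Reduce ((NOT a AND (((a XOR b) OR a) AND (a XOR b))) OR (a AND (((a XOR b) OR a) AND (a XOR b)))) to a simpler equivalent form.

By distribution ((E AND v) OR (E AND NOT v) = E) then absorption (E AND (E OR v) = E):
= (a XOR b)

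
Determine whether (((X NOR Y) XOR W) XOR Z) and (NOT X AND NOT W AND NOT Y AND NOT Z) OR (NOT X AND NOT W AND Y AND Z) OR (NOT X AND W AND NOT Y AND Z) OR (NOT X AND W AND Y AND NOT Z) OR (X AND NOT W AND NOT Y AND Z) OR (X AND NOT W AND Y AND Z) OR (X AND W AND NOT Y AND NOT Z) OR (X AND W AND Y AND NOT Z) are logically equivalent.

Yes, they are equivalent — the two output columns agree on all 16 assignments:
X | W | Y | Z | Expression 1 | Expression 2
-------------------------------------------
0 | 0 | 0 | 0 | 1 | 1
0 | 0 | 0 | 1 | 0 | 0
0 | 0 | 1 | 0 | 0 | 0
0 | 0 | 1 | 1 | 1 | 1
0 | 1 | 0 | 0 | 0 | 0
0 | 1 | 0 | 1 | 1 | 1
0 | 1 | 1 | 0 | 1 | 1
0 | 1 | 1 | 1 | 0 | 0
1 | 0 | 0 | 0 | 0 | 0
1 | 0 | 0 | 1 | 1 | 1
1 | 0 | 1 | 0 | 0 | 0
1 | 0 | 1 | 1 | 1 | 1
1 | 1 | 0 | 0 | 1 | 1
1 | 1 | 0 | 1 | 0 | 0
1 | 1 | 1 | 0 | 1 | 1
1 | 1 | 1 | 1 | 0 | 0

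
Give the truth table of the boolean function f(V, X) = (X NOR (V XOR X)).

V | X | Output
--------------
0 | 0 | 1
0 | 1 | 0
1 | 0 | 0
1 | 1 | 0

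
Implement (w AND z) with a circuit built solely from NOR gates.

((w NOR w) NOR (z NOR z))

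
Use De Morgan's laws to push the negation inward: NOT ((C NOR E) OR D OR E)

NOT (C NOR E) AND NOT D AND NOT E
De Morgan's: NOT(OR of terms) = AND of negations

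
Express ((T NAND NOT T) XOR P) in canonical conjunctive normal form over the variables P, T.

(NOT P OR T) AND (NOT P OR NOT T)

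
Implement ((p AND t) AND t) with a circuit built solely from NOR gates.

((((p NOR p) NOR (t NOR t)) NOR ((p NOR p) NOR (t NOR t))) NOR (t NOR t))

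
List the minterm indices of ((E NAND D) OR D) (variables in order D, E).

Σm(0, 1, 2, 3) = (NOT D AND NOT E) OR (NOT D AND E) OR (D AND NOT E) OR (D AND E)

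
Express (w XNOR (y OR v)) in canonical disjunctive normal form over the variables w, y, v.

(NOT w AND NOT y AND NOT v) OR (w AND NOT y AND v) OR (w AND y AND NOT v) OR (w AND y AND v)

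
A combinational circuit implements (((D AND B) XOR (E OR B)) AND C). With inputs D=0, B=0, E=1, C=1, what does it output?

Substituting: (((0 AND 0) XOR (1 OR 0)) AND 1)
= 1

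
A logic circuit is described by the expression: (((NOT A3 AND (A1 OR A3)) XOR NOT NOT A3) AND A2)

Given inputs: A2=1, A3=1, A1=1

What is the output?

Substituting: (((NOT 1 AND (1 OR 1)) XOR NOT NOT 1) AND 1)
= 1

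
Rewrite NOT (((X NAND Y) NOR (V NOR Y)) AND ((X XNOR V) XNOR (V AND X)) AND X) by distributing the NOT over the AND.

NOT ((X NAND Y) NOR (V NOR Y)) OR NOT ((X XNOR V) XNOR (V AND X)) OR NOT X
De Morgan's: NOT(AND of terms) = OR of negations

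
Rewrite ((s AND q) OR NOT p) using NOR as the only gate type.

((((s NOR s) NOR (q NOR q)) NOR (p NOR p)) NOR (((s NOR s) NOR (q NOR q)) NOR (p NOR p)))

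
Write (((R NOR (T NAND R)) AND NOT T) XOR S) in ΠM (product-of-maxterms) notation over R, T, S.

ΠM(0, 2, 4, 6) = (R OR T OR S) AND (R OR NOT T OR S) AND (NOT R OR T OR S) AND (NOT R OR NOT T OR S)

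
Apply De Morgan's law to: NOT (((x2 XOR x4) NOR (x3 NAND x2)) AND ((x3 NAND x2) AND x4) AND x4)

NOT ((x2 XOR x4) NOR (x3 NAND x2)) OR NOT ((x3 NAND x2) AND x4) OR NOT x4
De Morgan's: NOT(AND of terms) = OR of negations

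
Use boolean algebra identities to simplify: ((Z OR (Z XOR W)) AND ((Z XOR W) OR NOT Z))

By distribution ((E OR v) AND (E OR NOT v) = E):
= (Z XOR W)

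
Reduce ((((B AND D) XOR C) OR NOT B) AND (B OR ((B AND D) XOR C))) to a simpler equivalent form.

By distribution ((E OR v) AND (E OR NOT v) = E):
= ((B AND D) XOR C)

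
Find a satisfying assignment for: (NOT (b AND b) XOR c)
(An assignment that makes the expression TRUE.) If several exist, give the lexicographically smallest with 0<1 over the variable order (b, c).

b=0, c=0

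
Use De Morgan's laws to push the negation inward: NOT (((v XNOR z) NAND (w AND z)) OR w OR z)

NOT ((v XNOR z) NAND (w AND z)) AND NOT w AND NOT z
De Morgan's: NOT(OR of terms) = AND of negations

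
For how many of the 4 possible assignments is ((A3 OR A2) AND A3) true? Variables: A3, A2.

Satisfying assignments: (1,0), (1,1)
Count: 2 out of 4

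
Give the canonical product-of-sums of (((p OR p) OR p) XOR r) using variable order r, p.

ΠM(0, 3) = (r OR p) AND (NOT r OR NOT p)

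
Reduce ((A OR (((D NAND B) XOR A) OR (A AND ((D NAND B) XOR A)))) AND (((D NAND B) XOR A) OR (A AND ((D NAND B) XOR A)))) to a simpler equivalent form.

By absorption (E AND (E OR v) = E) then absorption (E OR (E AND v) = E):
= ((D NAND B) XOR A)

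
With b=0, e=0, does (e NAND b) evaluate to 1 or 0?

Substituting: (0 NAND 0)
= 1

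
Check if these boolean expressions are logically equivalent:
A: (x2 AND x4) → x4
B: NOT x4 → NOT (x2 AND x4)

Yes, Contrapositive is always equivalent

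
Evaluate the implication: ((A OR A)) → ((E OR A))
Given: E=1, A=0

Antecedent ((A OR A)) = 0; consequent ((E OR A)) = 1.
0 → 1 = 1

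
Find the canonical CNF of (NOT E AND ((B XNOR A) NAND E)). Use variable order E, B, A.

(NOT E OR B OR A) AND (NOT E OR B OR NOT A) AND (NOT E OR NOT B OR A) AND (NOT E OR NOT B OR NOT A)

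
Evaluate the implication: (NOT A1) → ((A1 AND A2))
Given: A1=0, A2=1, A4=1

Antecedent (NOT A1) = 1; consequent ((A1 AND A2)) = 0.
1 → 0 = 0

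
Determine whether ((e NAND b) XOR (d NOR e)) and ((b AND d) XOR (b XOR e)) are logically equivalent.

No. Counterexample: with e=0, b=0, d=1, Expression 1 = 1 but Expression 2 = 0.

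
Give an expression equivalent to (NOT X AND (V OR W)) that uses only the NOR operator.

(((X NOR X) NOR (X NOR X)) NOR (((V NOR W) NOR (V NOR W)) NOR ((V NOR W) NOR (V NOR W))))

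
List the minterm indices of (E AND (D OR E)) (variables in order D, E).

Σm(1, 3) = (NOT D AND E) OR (D AND E)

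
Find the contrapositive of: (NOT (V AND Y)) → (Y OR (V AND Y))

Contrapositive: NOT (Y OR (V AND Y)) → (V AND Y)
Note: A statement and its contrapositive are logically equivalent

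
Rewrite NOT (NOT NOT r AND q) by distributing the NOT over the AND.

NOT r OR NOT q
De Morgan's: NOT(AND of terms) = OR of negations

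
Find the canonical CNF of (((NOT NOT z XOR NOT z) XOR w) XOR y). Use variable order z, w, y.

(z OR w OR NOT y) AND (z OR NOT w OR y) AND (NOT z OR w OR NOT y) AND (NOT z OR NOT w OR y)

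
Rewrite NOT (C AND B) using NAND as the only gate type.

(((C NAND B) NAND (C NAND B)) NAND ((C NAND B) NAND (C NAND B)))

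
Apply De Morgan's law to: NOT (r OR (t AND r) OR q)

NOT r AND NOT (t AND r) AND NOT q
De Morgan's: NOT(OR of terms) = AND of negations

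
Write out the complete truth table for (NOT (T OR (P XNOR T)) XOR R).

R | P | T | Output
------------------
0 | 0 | 0 | 0
0 | 0 | 1 | 0
0 | 1 | 0 | 1
0 | 1 | 1 | 0
1 | 0 | 0 | 1
1 | 0 | 1 | 1
1 | 1 | 0 | 0
1 | 1 | 1 | 1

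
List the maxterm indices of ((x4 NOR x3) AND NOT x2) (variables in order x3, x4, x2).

ΠM(1, 2, 3, 4, 5, 6, 7) = (x3 OR x4 OR NOT x2) AND (x3 OR NOT x4 OR x2) AND (x3 OR NOT x4 OR NOT x2) AND (NOT x3 OR x4 OR x2) AND (NOT x3 OR x4 OR NOT x2) AND (NOT x3 OR NOT x4 OR x2) AND (NOT x3 OR NOT x4 OR NOT x2)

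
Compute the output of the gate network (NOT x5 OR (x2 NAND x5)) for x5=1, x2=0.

Substituting: (NOT 1 OR (0 NAND 1))
= 1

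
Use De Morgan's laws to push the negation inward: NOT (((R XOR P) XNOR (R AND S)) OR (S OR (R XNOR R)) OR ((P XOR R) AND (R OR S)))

NOT ((R XOR P) XNOR (R AND S)) AND NOT (S OR (R XNOR R)) AND NOT ((P XOR R) AND (R OR S))
De Morgan's: NOT(OR of terms) = AND of negations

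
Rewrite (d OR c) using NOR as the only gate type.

((d NOR c) NOR (d NOR c))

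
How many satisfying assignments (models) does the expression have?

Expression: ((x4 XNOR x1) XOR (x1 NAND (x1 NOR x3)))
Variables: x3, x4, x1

Satisfying assignments: (0,0,1), (0,1,0), (1,0,1), (1,1,0)
Count: 4 out of 8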